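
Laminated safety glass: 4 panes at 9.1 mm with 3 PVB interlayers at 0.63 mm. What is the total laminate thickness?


Total thickness = glass contribution + PVB contribution
  Glass: 4 * 9.1 = 36.4 mm
  PVB: 3 * 0.63 = 1.89 mm
  Total = 36.4 + 1.89 = 38.29 mm

38.29 mm


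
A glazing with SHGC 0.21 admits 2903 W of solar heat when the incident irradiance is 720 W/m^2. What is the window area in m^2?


Rearrange Q = Area * SHGC * Irradiance:
  Area = Q / (SHGC * Irradiance)
  Area = 2903 / (0.21 * 720) = 19.2 m^2

19.2 m^2


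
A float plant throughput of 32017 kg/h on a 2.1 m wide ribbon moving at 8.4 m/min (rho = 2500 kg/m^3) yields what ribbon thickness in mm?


Ribbon cross-section from mass balance:
  Volume rate = throughput / density = 32017 / 2500 = 12.8068 m^3/h
  thickness = volume rate / (speed * 60 * width), i.e.
  thickness = throughput / (60 * speed * width * density) * 1000
  thickness = 32017 / (60 * 8.4 * 2.1 * 2500) * 1000 = 12.1 mm

12.1 mm


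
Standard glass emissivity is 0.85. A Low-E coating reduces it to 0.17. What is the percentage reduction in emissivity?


Percentage reduction = (1 - coated/uncoated) * 100
  Ratio = 0.17 / 0.85 = 0.2
  Reduction = (1 - 0.2) * 100 = 80.0%

80.0%


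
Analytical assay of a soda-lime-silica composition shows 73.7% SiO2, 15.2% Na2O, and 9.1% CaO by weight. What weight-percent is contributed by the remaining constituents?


Sum the three major oxides:
  SiO2 + Na2O + CaO = 73.7 + 15.2 + 9.1 = 98.0%
Subtract from 100%:
  Others = 100 - 98.0 = 2.0%

2.0%


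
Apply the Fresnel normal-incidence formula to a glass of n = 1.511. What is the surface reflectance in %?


Fresnel reflectance at normal incidence:
  R = ((n - 1)/(n + 1))^2
  (n - 1)/(n + 1) = (1.511 - 1)/(1.511 + 1) = 0.203505
  R = 0.203505^2 = 0.0414143
  R(%) = 0.0414143 * 100 = 4.141%

4.141%


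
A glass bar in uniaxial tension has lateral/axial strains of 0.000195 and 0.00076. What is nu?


Poisson's ratio: nu = lateral strain / axial strain
  nu = 0.000195 / 0.00076 = 0.2566

0.2566


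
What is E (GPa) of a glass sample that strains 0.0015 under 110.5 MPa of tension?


Young's modulus: E = stress / strain
  E = 110.5 MPa / 0.0015 = 73666.67 MPa
Convert to GPa: 73666.67 / 1000 = 73.67 GPa

73.67 GPa


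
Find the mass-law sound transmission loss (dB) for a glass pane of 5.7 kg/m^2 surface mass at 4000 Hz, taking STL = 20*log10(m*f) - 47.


Mass law: STL = 20 * log10(m * f) - 47
  m * f = 5.7 * 4000 = 22800
  log10(22800) = 4.35793
  STL = 20 * 4.35793 - 47 = 87.1586 - 47 = 40.2 dB

40.2 dB


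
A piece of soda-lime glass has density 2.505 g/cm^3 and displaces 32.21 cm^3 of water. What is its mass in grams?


Rearrange rho = m / V:
  m = rho * V
  m = 2.505 * 32.21 = 80.686 g

80.686 g


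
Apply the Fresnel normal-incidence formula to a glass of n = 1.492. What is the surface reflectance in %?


Fresnel reflectance at normal incidence:
  R = ((n - 1)/(n + 1))^2
  (n - 1)/(n + 1) = (1.492 - 1)/(1.492 + 1) = 0.197432
  R = 0.197432^2 = 0.0389794
  R(%) = 0.0389794 * 100 = 3.898%

3.898%


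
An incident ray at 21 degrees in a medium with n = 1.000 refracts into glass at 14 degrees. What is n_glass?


Apply Snell's law: n1 * sin(theta1) = n2 * sin(theta2)
  n2 = n1 * sin(theta1) / sin(theta2)
  sin(21) = 0.358368
  sin(14) = 0.241922
  n2 = 1.000 * 0.358368 / 0.241922 = 1.4813

1.4813


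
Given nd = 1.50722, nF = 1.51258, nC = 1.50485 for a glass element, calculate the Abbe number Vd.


Abbe number formula: Vd = (nd - 1) / (nF - nC)
  nd - 1 = 1.50722 - 1 = 0.50722
  nF - nC = 1.51258 - 1.50485 = 0.00773
  Vd = 0.50722 / 0.00773 = 65.62

65.62


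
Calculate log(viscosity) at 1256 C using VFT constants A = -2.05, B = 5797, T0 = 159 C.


VFT equation: log(eta) = A + B / (T - T0)
  T - T0 = 1256 - 159 = 1097
  B / (T - T0) = 5797 / 1097 = 5.284
  log(eta) = -2.05 + 5.284 = 3.234

3.234


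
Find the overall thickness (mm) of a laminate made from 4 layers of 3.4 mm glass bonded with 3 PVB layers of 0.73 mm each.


Total thickness = glass contribution + PVB contribution
  Glass: 4 * 3.4 = 13.6 mm
  PVB: 3 * 0.73 = 2.19 mm
  Total = 13.6 + 2.19 = 15.79 mm

15.79 mm


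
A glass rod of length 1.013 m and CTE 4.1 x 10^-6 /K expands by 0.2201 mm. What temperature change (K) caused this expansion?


Rearrange dL = alpha * L0 * dT for dT:
  dT = dL / (alpha * L0)
  dL (m) = 0.2201 / 1000 = 0.0002201
  dT = 0.0002201 / ((4.1 x 10^-6) * 1.013) = 53.0 K

53.0 K


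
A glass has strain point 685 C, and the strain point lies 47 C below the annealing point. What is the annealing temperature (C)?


T_anneal = T_strain + gap:
  T_anneal = 685 + 47 = 732 C

732 C


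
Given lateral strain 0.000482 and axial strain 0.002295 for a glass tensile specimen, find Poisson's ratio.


Poisson's ratio: nu = lateral strain / axial strain
  nu = 0.000482 / 0.002295 = 0.21

0.21


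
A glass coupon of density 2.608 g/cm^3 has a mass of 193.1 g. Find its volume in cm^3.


Rearrange rho = m / V:
  V = m / rho
  V = 193.1 / 2.608 = 74.041 cm^3

74.041 cm^3


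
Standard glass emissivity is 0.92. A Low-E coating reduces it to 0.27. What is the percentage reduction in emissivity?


Percentage reduction = (1 - coated/uncoated) * 100
  Ratio = 0.27 / 0.92 = 0.2935
  Reduction = (1 - 0.2935) * 100 = 70.7%

70.7%


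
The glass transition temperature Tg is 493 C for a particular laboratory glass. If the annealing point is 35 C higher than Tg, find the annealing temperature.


The annealing temperature is Tg plus the offset:
  T_anneal = 493 + 35 = 528 C

528 C


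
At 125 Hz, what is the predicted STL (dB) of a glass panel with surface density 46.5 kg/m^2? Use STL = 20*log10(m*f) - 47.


Mass law: STL = 20 * log10(m * f) - 47
  m * f = 46.5 * 125 = 5812.5
  log10(5812.5) = 3.76436
  STL = 20 * 3.76436 - 47 = 75.2872 - 47 = 28.3 dB

28.3 dB


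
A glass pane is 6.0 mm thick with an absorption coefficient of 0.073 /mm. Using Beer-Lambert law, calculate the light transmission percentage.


Beer-Lambert law: T = exp(-alpha * thickness)
  exponent = -0.073 * 6.0 = -0.438
  T = exp(-0.438) = 0.6453
  Percentage = 0.6453 * 100 = 64.53%

64.53%


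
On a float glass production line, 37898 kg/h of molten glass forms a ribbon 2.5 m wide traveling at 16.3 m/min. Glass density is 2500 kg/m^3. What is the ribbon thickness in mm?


Ribbon cross-section from mass balance:
  Volume rate = throughput / density = 37898 / 2500 = 15.1592 m^3/h
  thickness = volume rate / (speed * 60 * width), i.e.
  thickness = throughput / (60 * speed * width * density) * 1000
  thickness = 37898 / (60 * 16.3 * 2.5 * 2500) * 1000 = 6.2 mm

6.2 mm


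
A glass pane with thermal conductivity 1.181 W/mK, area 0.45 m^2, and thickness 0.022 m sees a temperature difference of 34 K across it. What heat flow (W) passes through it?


Fourier's law: Q = k * A * dT / t
  Q = 1.181 * 0.45 * 34 / 0.022
  Q = 18.0693 / 0.022 = 821.3 W

821.3 W


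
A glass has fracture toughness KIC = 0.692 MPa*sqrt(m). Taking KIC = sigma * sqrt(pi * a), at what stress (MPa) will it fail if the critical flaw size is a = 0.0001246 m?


Rearrange KIC = sigma * sqrt(pi * a):
  sigma = KIC / sqrt(pi * a)
  sqrt(pi * 0.0001246) = 0.019785
  sigma = 0.692 / 0.019785 = 34.98 MPa

34.98 MPa


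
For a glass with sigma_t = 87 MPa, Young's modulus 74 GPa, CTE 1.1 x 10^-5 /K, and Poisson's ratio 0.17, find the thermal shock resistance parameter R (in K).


Thermal shock resistance: R = sigma * (1 - nu) / (E * alpha)
  Numerator = 87 * (1 - 0.17) = 72.21
  Denominator = 74 * 1000 * (1.1 x 10^-5) = 0.814
  R = 72.21 / 0.814 = 88.7 K

88.7 K


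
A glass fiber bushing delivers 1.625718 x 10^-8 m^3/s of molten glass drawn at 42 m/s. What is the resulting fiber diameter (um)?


Cross-sectional area from continuity:
  A = Q / v = 1.625718 x 10^-8 / 42 = 3.870757 x 10^-10 m^2
Diameter from circular cross-section:
  d = sqrt(4A / pi) * 10^6 (m -> um)
  d = sqrt(4 * 3.870757 x 10^-10 / pi) * 10^6 = 22.2 um

22.2 um


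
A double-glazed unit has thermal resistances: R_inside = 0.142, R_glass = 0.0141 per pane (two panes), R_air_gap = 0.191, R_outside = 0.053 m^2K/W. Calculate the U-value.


Total thermal resistance (series):
  R_total = R_in + R_glass + R_air + R_glass + R_out
  R_total = 0.142 + 0.0141 + 0.191 + 0.0141 + 0.053 = 0.4142 m^2K/W
U-value = 1 / R_total = 1 / 0.4142 = 2.414 W/m^2K

2.414 W/m^2K


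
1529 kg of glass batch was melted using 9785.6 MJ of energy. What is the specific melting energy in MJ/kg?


Rearrange E = m * s for s:
  s = E / m
  s = 9785.6 / 1529 = 6.4 MJ/kg

6.4 MJ/kg


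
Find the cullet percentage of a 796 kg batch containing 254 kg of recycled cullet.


Cullet ratio = (cullet mass / total batch mass) * 100
  Ratio = 254 / 796 * 100 = 31.91%

31.91%


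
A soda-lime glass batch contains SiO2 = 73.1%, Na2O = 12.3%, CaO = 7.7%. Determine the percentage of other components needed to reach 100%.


Sum the three major oxides:
  SiO2 + Na2O + CaO = 73.1 + 12.3 + 7.7 = 93.1%
Subtract from 100%:
  Others = 100 - 93.1 = 6.9%

6.9%


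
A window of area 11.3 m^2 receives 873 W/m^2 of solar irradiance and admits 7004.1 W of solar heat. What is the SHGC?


Rearrange Q = Area * SHGC * Irradiance:
  SHGC = Q / (Area * Irradiance)
  SHGC = 7004.1 / (11.3 * 873) = 0.71

0.71


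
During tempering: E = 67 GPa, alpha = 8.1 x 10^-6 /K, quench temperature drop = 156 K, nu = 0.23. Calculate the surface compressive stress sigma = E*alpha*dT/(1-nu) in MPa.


Tempering stress: sigma = E * alpha * dT / (1 - nu)
  E (MPa) = 67 * 1000 = 67000
  Numerator = 67000 * (8.1 x 10^-6) * 156 = 84.6612
  Denominator = 1 - 0.23 = 0.77
  sigma = 84.6612 / 0.77 = 109.9 MPa

109.9 MPa


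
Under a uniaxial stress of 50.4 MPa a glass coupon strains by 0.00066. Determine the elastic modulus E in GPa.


Young's modulus: E = stress / strain
  E = 50.4 MPa / 0.00066 = 76363.64 MPa
Convert to GPa: 76363.64 / 1000 = 76.36 GPa

76.36 GPa


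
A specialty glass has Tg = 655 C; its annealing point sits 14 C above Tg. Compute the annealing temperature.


The annealing temperature is Tg plus the offset:
  T_anneal = 655 + 14 = 669 C

669 C


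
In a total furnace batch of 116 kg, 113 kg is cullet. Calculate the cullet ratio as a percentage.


Cullet ratio = (cullet mass / total batch mass) * 100
  Ratio = 113 / 116 * 100 = 97.41%

97.41%


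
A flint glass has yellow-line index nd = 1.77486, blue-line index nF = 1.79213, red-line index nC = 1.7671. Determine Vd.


Abbe number formula: Vd = (nd - 1) / (nF - nC)
  nd - 1 = 1.77486 - 1 = 0.77486
  nF - nC = 1.79213 - 1.7671 = 0.02503
  Vd = 0.77486 / 0.02503 = 30.96

30.96


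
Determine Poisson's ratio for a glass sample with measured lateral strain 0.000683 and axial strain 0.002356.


Poisson's ratio: nu = lateral strain / axial strain
  nu = 0.000683 / 0.002356 = 0.2899

0.2899


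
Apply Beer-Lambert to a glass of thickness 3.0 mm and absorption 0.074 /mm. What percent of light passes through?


Beer-Lambert law: T = exp(-alpha * thickness)
  exponent = -0.074 * 3.0 = -0.222
  T = exp(-0.222) = 0.8009
  Percentage = 0.8009 * 100 = 80.09%

80.09%


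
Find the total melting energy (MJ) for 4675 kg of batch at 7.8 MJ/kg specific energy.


Total energy = mass * specific energy
  E = 4675 * 7.8 = 36465 MJ

36465 MJ


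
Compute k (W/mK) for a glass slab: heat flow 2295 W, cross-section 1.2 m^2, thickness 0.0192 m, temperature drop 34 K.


Fourier's law rearranged: k = Q * t / (A * dT)
  Numerator = 2295 * 0.0192 = 44.064
  Denominator = 1.2 * 34 = 40.8
  k = 44.064 / 40.8 = 1.08 W/mK

1.08 W/mK


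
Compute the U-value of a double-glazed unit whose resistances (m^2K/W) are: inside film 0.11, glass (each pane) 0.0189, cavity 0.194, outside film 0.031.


Total thermal resistance (series):
  R_total = R_in + R_glass + R_air + R_glass + R_out
  R_total = 0.11 + 0.0189 + 0.194 + 0.0189 + 0.031 = 0.3728 m^2K/W
U-value = 1 / R_total = 1 / 0.3728 = 2.682 W/m^2K

2.682 W/m^2K


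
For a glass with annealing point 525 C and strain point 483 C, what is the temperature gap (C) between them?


Gap = T_anneal - T_strain:
  gap = 525 - 483 = 42 C

42 C


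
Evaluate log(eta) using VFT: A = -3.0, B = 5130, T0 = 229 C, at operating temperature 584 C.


VFT equation: log(eta) = A + B / (T - T0)
  T - T0 = 584 - 229 = 355
  B / (T - T0) = 5130 / 355 = 14.451
  log(eta) = -3.0 + 14.451 = 11.451

11.451


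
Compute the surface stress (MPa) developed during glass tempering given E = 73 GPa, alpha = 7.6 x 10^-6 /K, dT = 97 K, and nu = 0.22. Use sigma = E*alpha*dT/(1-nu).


Tempering stress: sigma = E * alpha * dT / (1 - nu)
  E (MPa) = 73 * 1000 = 73000
  Numerator = 73000 * (7.6 x 10^-6) * 97 = 53.8156
  Denominator = 1 - 0.22 = 0.78
  sigma = 53.8156 / 0.78 = 69.0 MPa

69.0 MPa


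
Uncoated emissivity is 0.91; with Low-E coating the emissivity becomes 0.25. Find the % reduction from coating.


Percentage reduction = (1 - coated/uncoated) * 100
  Ratio = 0.25 / 0.91 = 0.2747
  Reduction = (1 - 0.2747) * 100 = 72.5%

72.5%


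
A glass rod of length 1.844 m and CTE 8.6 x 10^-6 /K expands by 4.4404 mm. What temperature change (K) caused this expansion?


Rearrange dL = alpha * L0 * dT for dT:
  dT = dL / (alpha * L0)
  dL (m) = 4.4404 / 1000 = 0.0044404
  dT = 0.0044404 / ((8.6 x 10^-6) * 1.844) = 280.0 K

280.0 K


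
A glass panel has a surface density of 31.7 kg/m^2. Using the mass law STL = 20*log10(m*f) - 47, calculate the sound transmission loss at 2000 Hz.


Mass law: STL = 20 * log10(m * f) - 47
  m * f = 31.7 * 2000 = 63400
  log10(63400) = 4.80209
  STL = 20 * 4.80209 - 47 = 96.0418 - 47 = 49.0 dB

49.0 dB


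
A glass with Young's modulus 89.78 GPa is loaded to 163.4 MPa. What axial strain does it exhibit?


Rearrange E = sigma / epsilon:
  epsilon = sigma / E
  E (MPa) = 89.78 * 1000 = 89780
  epsilon = 163.4 / 89780 = 0.00182

0.00182


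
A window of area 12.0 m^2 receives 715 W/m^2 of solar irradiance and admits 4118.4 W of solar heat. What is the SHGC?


Rearrange Q = Area * SHGC * Irradiance:
  SHGC = Q / (Area * Irradiance)
  SHGC = 4118.4 / (12.0 * 715) = 0.48

0.48


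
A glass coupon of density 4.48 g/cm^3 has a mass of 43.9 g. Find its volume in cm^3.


Rearrange rho = m / V:
  V = m / rho
  V = 43.9 / 4.48 = 9.799 cm^3

9.799 cm^3


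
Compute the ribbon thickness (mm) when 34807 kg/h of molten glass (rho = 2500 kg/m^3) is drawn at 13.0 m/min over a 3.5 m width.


Ribbon cross-section from mass balance:
  Volume rate = throughput / density = 34807 / 2500 = 13.9228 m^3/h
  thickness = volume rate / (speed * 60 * width), i.e.
  thickness = throughput / (60 * speed * width * density) * 1000
  thickness = 34807 / (60 * 13.0 * 3.5 * 2500) * 1000 = 5.1 mm

5.1 mm


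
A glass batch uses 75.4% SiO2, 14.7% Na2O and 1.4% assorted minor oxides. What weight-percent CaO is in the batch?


Pieces sum to 100%:
  CaO = 100 - (SiO2 + Na2O + others)
  CaO = 100 - (75.4 + 14.7 + 1.4) = 8.5%

8.5%


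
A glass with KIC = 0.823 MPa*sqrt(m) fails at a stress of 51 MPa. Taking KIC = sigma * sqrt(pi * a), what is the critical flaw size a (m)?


Rearrange KIC = sigma * sqrt(pi * a):
  sqrt(pi * a) = KIC / sigma
  sqrt(pi * a) = 0.823 / 51 = 0.016137
  a = (KIC / sigma)^2 / pi
  a = 0.016137^2 / pi = 0.0000829 m

0.0000829 m


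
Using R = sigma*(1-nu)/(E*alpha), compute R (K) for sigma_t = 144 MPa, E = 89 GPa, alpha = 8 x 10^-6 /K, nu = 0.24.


Thermal shock resistance: R = sigma * (1 - nu) / (E * alpha)
  Numerator = 144 * (1 - 0.24) = 109.44
  Denominator = 89 * 1000 * (8 x 10^-6) = 0.712
  R = 109.44 / 0.712 = 153.7 K

153.7 K


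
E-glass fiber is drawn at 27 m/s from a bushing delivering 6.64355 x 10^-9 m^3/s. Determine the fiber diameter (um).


Cross-sectional area from continuity:
  A = Q / v = 6.64355 x 10^-9 / 27 = 2.460574 x 10^-10 m^2
Diameter from circular cross-section:
  d = sqrt(4A / pi) * 10^6 (m -> um)
  d = sqrt(4 * 2.460574 x 10^-10 / pi) * 10^6 = 17.7 um

17.7 um


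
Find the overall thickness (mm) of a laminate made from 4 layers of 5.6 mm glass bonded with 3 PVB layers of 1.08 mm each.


Total thickness = glass contribution + PVB contribution
  Glass: 4 * 5.6 = 22.4 mm
  PVB: 3 * 1.08 = 3.24 mm
  Total = 22.4 + 3.24 = 25.64 mm

25.64 mm


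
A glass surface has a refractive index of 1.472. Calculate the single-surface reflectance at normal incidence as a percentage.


Fresnel reflectance at normal incidence:
  R = ((n - 1)/(n + 1))^2
  (n - 1)/(n + 1) = (1.472 - 1)/(1.472 + 1) = 0.190939
  R = 0.190939^2 = 0.0364577
  R(%) = 0.0364577 * 100 = 3.646%

3.646%


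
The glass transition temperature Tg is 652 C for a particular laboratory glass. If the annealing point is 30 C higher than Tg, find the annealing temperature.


The annealing temperature is Tg plus the offset:
  T_anneal = 652 + 30 = 682 C

682 C


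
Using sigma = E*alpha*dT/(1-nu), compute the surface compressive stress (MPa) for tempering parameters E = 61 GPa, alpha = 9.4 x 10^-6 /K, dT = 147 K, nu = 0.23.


Tempering stress: sigma = E * alpha * dT / (1 - nu)
  E (MPa) = 61 * 1000 = 61000
  Numerator = 61000 * (9.4 x 10^-6) * 147 = 84.2898
  Denominator = 1 - 0.23 = 0.77
  sigma = 84.2898 / 0.77 = 109.5 MPa

109.5 MPa


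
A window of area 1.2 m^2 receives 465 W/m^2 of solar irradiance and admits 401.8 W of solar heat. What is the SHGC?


Rearrange Q = Area * SHGC * Irradiance:
  SHGC = Q / (Area * Irradiance)
  SHGC = 401.8 / (1.2 * 465) = 0.72

0.72


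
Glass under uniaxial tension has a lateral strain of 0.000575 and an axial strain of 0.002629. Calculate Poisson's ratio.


Poisson's ratio: nu = lateral strain / axial strain
  nu = 0.000575 / 0.002629 = 0.2187

0.2187


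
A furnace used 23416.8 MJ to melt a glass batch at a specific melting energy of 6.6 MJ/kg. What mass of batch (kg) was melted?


Rearrange E = m * s for m:
  m = E / s
  m = 23416.8 / 6.6 = 3548.0 kg

3548.0 kg


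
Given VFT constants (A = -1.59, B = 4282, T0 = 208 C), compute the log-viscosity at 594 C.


VFT equation: log(eta) = A + B / (T - T0)
  T - T0 = 594 - 208 = 386
  B / (T - T0) = 4282 / 386 = 11.093
  log(eta) = -1.59 + 11.093 = 9.503

9.503


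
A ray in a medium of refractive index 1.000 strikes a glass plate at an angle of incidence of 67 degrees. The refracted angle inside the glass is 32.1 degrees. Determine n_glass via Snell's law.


Apply Snell's law: n1 * sin(theta1) = n2 * sin(theta2)
  n2 = n1 * sin(theta1) / sin(theta2)
  sin(67) = 0.920505
  sin(32.1) = 0.531399
  n2 = 1.000 * 0.920505 / 0.531399 = 1.7322

1.7322


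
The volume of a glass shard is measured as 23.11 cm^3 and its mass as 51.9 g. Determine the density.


Use the definition of density:
  rho = mass / volume
  rho = 51.9 / 23.11 = 2.246 g/cm^3

2.246 g/cm^3


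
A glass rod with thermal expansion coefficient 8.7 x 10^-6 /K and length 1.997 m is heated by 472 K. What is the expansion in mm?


Thermal expansion formula: dL = alpha * L0 * dT
  dL = (8.7 x 10^-6) * 1.997 * 472 = 0.00820048 m
Convert to mm: 0.00820048 * 1000 = 8.2005 mm

8.2005 mm


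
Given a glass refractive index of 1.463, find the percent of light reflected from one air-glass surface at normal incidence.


Fresnel reflectance at normal incidence:
  R = ((n - 1)/(n + 1))^2
  (n - 1)/(n + 1) = (1.463 - 1)/(1.463 + 1) = 0.187982
  R = 0.187982^2 = 0.0353372
  R(%) = 0.0353372 * 100 = 3.534%

3.534%


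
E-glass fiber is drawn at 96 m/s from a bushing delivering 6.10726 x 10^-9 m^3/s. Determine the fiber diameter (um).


Cross-sectional area from continuity:
  A = Q / v = 6.10726 x 10^-9 / 96 = 6.361729 x 10^-11 m^2
Diameter from circular cross-section:
  d = sqrt(4A / pi) * 10^6 (m -> um)
  d = sqrt(4 * 6.361729 x 10^-11 / pi) * 10^6 = 9.0 um

9.0 um


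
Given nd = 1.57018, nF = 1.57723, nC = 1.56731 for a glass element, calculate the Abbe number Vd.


Abbe number formula: Vd = (nd - 1) / (nF - nC)
  nd - 1 = 1.57018 - 1 = 0.57018
  nF - nC = 1.57723 - 1.56731 = 0.00992
  Vd = 0.57018 / 0.00992 = 57.48

57.48


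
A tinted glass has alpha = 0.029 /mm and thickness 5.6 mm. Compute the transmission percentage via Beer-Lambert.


Beer-Lambert law: T = exp(-alpha * thickness)
  exponent = -0.029 * 5.6 = -0.1624
  T = exp(-0.1624) = 0.8501
  Percentage = 0.8501 * 100 = 85.01%

85.01%


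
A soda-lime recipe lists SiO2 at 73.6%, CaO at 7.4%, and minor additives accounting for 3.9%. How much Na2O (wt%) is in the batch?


Pieces sum to 100%:
  Na2O = 100 - (SiO2 + CaO + others)
  Na2O = 100 - (73.6 + 7.4 + 3.9) = 15.1%

15.1%


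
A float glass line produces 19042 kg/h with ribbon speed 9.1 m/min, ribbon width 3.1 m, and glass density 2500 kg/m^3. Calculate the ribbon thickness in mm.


Ribbon cross-section from mass balance:
  Volume rate = throughput / density = 19042 / 2500 = 7.6168 m^3/h
  thickness = volume rate / (speed * 60 * width), i.e.
  thickness = throughput / (60 * speed * width * density) * 1000
  thickness = 19042 / (60 * 9.1 * 3.1 * 2500) * 1000 = 4.5 mm

4.5 mm


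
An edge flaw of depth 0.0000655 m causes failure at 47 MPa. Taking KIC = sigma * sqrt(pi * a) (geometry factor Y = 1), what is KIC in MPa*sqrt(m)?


Fracture toughness: KIC = sigma * sqrt(pi * a)
  pi * a = pi * 0.0000655 = 0.000205774
  sqrt(pi * a) = 0.014345
  KIC = 47 * 0.014345 = 0.674 MPa*sqrt(m)

0.674 MPa*sqrt(m)


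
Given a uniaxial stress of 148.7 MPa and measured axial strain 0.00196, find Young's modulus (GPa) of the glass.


Young's modulus: E = stress / strain
  E = 148.7 MPa / 0.00196 = 75867.35 MPa
Convert to GPa: 75867.35 / 1000 = 75.87 GPa

75.87 GPa


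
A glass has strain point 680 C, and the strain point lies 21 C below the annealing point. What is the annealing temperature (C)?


T_anneal = T_strain + gap:
  T_anneal = 680 + 21 = 701 C

701 C


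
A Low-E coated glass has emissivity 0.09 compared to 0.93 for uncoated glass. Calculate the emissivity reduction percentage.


Percentage reduction = (1 - coated/uncoated) * 100
  Ratio = 0.09 / 0.93 = 0.0968
  Reduction = (1 - 0.0968) * 100 = 90.3%

90.3%


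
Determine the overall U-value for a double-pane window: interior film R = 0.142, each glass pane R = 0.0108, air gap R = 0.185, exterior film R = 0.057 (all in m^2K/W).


Total thermal resistance (series):
  R_total = R_in + R_glass + R_air + R_glass + R_out
  R_total = 0.142 + 0.0108 + 0.185 + 0.0108 + 0.057 = 0.4056 m^2K/W
U-value = 1 / R_total = 1 / 0.4056 = 2.465 W/m^2K

2.465 W/m^2K


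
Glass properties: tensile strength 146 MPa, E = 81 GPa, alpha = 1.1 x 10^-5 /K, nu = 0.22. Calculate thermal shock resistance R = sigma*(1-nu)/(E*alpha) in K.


Thermal shock resistance: R = sigma * (1 - nu) / (E * alpha)
  Numerator = 146 * (1 - 0.22) = 113.88
  Denominator = 81 * 1000 * (1.1 x 10^-5) = 0.891
  R = 113.88 / 0.891 = 127.8 K

127.8 K


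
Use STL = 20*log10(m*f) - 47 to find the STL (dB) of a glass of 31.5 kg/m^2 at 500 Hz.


Mass law: STL = 20 * log10(m * f) - 47
  m * f = 31.5 * 500 = 15750
  log10(15750) = 4.19728
  STL = 20 * 4.19728 - 47 = 83.9456 - 47 = 36.9 dB

36.9 dB


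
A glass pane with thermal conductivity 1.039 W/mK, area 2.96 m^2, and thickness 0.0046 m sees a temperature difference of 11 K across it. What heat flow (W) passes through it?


Fourier's law: Q = k * A * dT / t
  Q = 1.039 * 2.96 * 11 / 0.0046
  Q = 33.82984 / 0.0046 = 7354.3 W

7354.3 W


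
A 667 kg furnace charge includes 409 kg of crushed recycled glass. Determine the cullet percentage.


Cullet ratio = (cullet mass / total batch mass) * 100
  Ratio = 409 / 667 * 100 = 61.32%

61.32%


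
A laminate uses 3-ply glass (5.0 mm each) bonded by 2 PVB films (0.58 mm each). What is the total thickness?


Total thickness = glass contribution + PVB contribution
  Glass: 3 * 5.0 = 15.0 mm
  PVB: 2 * 0.58 = 1.16 mm
  Total = 15.0 + 1.16 = 16.16 mm

16.16 mm


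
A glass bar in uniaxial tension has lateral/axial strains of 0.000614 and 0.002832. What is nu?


Poisson's ratio: nu = lateral strain / axial strain
  nu = 0.000614 / 0.002832 = 0.2168

0.2168


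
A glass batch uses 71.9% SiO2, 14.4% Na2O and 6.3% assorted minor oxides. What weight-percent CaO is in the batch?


Pieces sum to 100%:
  CaO = 100 - (SiO2 + Na2O + others)
  CaO = 100 - (71.9 + 14.4 + 6.3) = 7.4%

7.4%


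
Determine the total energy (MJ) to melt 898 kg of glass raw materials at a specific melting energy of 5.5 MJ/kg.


Total energy = mass * specific energy
  E = 898 * 5.5 = 4939 MJ

4939 MJ


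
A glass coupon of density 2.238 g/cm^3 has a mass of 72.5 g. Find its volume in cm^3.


Rearrange rho = m / V:
  V = m / rho
  V = 72.5 / 2.238 = 32.395 cm^3

32.395 cm^3


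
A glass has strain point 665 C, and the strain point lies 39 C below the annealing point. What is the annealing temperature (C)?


T_anneal = T_strain + gap:
  T_anneal = 665 + 39 = 704 C

704 C


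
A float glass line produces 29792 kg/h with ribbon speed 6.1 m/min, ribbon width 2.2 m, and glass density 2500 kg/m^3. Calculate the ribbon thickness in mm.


Ribbon cross-section from mass balance:
  Volume rate = throughput / density = 29792 / 2500 = 11.9168 m^3/h
  thickness = volume rate / (speed * 60 * width), i.e.
  thickness = throughput / (60 * speed * width * density) * 1000
  thickness = 29792 / (60 * 6.1 * 2.2 * 2500) * 1000 = 14.8 mm

14.8 mm


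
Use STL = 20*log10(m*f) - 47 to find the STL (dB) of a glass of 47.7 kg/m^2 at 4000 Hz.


Mass law: STL = 20 * log10(m * f) - 47
  m * f = 47.7 * 4000 = 190800
  log10(190800) = 5.28058
  STL = 20 * 5.28058 - 47 = 105.6116 - 47 = 58.6 dB

58.6 dB


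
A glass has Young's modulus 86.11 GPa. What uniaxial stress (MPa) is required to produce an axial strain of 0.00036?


Rearrange E = sigma / epsilon:
  sigma = E * epsilon
  E (MPa) = 86.11 * 1000 = 86110
  sigma = 86110 * 0.00036 = 31.0 MPa

31.0 MPa


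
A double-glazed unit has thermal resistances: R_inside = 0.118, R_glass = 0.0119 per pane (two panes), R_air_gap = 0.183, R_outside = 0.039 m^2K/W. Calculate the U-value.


Total thermal resistance (series):
  R_total = R_in + R_glass + R_air + R_glass + R_out
  R_total = 0.118 + 0.0119 + 0.183 + 0.0119 + 0.039 = 0.3638 m^2K/W
U-value = 1 / R_total = 1 / 0.3638 = 2.749 W/m^2K

2.749 W/m^2K


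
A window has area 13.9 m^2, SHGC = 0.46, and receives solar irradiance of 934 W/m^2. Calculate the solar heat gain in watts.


Solar heat gain: Q = Area * SHGC * Irradiance
  Q = 13.9 * 0.46 * 934 = 5972 W

5972 W


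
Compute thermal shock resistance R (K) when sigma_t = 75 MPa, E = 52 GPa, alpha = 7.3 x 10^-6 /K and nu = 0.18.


Thermal shock resistance: R = sigma * (1 - nu) / (E * alpha)
  Numerator = 75 * (1 - 0.18) = 61.5
  Denominator = 52 * 1000 * (7.3 x 10^-6) = 0.3796
  R = 61.5 / 0.3796 = 162.0 K

162.0 K


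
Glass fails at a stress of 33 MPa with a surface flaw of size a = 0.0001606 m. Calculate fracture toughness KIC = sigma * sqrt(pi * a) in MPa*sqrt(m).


Fracture toughness: KIC = sigma * sqrt(pi * a)
  pi * a = pi * 0.0001606 = 0.00050454
  sqrt(pi * a) = 0.022462
  KIC = 33 * 0.022462 = 0.741 MPa*sqrt(m)

0.741 MPa*sqrt(m)


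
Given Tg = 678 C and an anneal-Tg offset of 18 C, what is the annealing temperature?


The annealing temperature is Tg plus the offset:
  T_anneal = 678 + 18 = 696 C

696 C


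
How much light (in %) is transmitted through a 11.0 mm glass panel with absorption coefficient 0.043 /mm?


Beer-Lambert law: T = exp(-alpha * thickness)
  exponent = -0.043 * 11.0 = -0.473
  T = exp(-0.473) = 0.6231
  Percentage = 0.6231 * 100 = 62.31%

62.31%


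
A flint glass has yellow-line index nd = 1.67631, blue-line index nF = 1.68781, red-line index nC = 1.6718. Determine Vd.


Abbe number formula: Vd = (nd - 1) / (nF - nC)
  nd - 1 = 1.67631 - 1 = 0.67631
  nF - nC = 1.68781 - 1.6718 = 0.01601
  Vd = 0.67631 / 0.01601 = 42.24

42.24


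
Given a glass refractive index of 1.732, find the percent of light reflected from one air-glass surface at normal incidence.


Fresnel reflectance at normal incidence:
  R = ((n - 1)/(n + 1))^2
  (n - 1)/(n + 1) = (1.732 - 1)/(1.732 + 1) = 0.267936
  R = 0.267936^2 = 0.0717897
  R(%) = 0.0717897 * 100 = 7.179%

7.179%


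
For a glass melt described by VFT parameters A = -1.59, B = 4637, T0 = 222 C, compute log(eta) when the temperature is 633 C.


VFT equation: log(eta) = A + B / (T - T0)
  T - T0 = 633 - 222 = 411
  B / (T - T0) = 4637 / 411 = 11.282
  log(eta) = -1.59 + 11.282 = 9.692

9.692


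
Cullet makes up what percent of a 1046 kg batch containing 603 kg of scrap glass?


Cullet ratio = (cullet mass / total batch mass) * 100
  Ratio = 603 / 1046 * 100 = 57.65%

57.65%


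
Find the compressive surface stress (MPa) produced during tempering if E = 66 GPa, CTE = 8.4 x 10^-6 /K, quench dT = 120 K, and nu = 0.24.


Tempering stress: sigma = E * alpha * dT / (1 - nu)
  E (MPa) = 66 * 1000 = 66000
  Numerator = 66000 * (8.4 x 10^-6) * 120 = 66.528
  Denominator = 1 - 0.24 = 0.76
  sigma = 66.528 / 0.76 = 87.5 MPa

87.5 MPa


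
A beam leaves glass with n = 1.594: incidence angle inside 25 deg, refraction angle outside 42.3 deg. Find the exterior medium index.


Apply Snell's law: n1 * sin(theta1) = n2 * sin(theta2)
  n2 = n1 * sin(theta1) / sin(theta2)
  sin(25) = 0.422618
  sin(42.3) = 0.673013
  n2 = 1.594 * 0.422618 / 0.673013 = 1.001

1.001


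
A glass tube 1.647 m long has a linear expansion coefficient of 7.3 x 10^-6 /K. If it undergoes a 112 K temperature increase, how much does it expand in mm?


Thermal expansion formula: dL = alpha * L0 * dT
  dL = (7.3 x 10^-6) * 1.647 * 112 = 0.00134659 m
Convert to mm: 0.00134659 * 1000 = 1.3466 mm

1.3466 mm


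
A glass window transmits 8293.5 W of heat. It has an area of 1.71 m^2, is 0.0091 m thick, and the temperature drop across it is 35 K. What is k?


Fourier's law rearranged: k = Q * t / (A * dT)
  Numerator = 8293.5 * 0.0091 = 75.47085
  Denominator = 1.71 * 35 = 59.85
  k = 75.47085 / 59.85 = 1.261 W/mK

1.261 W/mK


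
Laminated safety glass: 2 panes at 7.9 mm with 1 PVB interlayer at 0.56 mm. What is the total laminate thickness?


Total thickness = glass contribution + PVB contribution
  Glass: 2 * 7.9 = 15.8 mm
  PVB: 1 * 0.56 = 0.56 mm
  Total = 15.8 + 0.56 = 16.36 mm

16.36 mm


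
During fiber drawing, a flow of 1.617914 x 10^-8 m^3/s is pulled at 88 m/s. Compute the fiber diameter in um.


Cross-sectional area from continuity:
  A = Q / v = 1.617914 x 10^-8 / 88 = 1.838539 x 10^-10 m^2
Diameter from circular cross-section:
  d = sqrt(4A / pi) * 10^6 (m -> um)
  d = sqrt(4 * 1.838539 x 10^-10 / pi) * 10^6 = 15.3 um

15.3 um


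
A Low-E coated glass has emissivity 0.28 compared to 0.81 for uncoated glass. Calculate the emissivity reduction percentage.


Percentage reduction = (1 - coated/uncoated) * 100
  Ratio = 0.28 / 0.81 = 0.3457
  Reduction = (1 - 0.3457) * 100 = 65.4%

65.4%


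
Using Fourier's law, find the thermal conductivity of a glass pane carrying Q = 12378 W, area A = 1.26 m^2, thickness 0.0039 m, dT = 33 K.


Fourier's law rearranged: k = Q * t / (A * dT)
  Numerator = 12378 * 0.0039 = 48.2742
  Denominator = 1.26 * 33 = 41.58
  k = 48.2742 / 41.58 = 1.161 W/mK

1.161 W/mK


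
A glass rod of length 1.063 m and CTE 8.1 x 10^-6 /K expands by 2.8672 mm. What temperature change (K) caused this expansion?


Rearrange dL = alpha * L0 * dT for dT:
  dT = dL / (alpha * L0)
  dL (m) = 2.8672 / 1000 = 0.0028672
  dT = 0.0028672 / ((8.1 x 10^-6) * 1.063) = 333.0 K

333.0 K


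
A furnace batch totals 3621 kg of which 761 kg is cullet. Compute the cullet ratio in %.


Cullet ratio = (cullet mass / total batch mass) * 100
  Ratio = 761 / 3621 * 100 = 21.02%

21.02%


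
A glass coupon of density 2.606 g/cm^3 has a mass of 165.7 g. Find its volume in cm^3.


Rearrange rho = m / V:
  V = m / rho
  V = 165.7 / 2.606 = 63.584 cm^3

63.584 cm^3


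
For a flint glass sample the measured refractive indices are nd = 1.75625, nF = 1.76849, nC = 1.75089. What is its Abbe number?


Abbe number formula: Vd = (nd - 1) / (nF - nC)
  nd - 1 = 1.75625 - 1 = 0.75625
  nF - nC = 1.76849 - 1.75089 = 0.0176
  Vd = 0.75625 / 0.0176 = 42.97

42.97


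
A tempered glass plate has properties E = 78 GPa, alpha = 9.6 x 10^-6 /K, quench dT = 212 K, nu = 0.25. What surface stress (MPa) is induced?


Tempering stress: sigma = E * alpha * dT / (1 - nu)
  E (MPa) = 78 * 1000 = 78000
  Numerator = 78000 * (9.6 x 10^-6) * 212 = 158.7456
  Denominator = 1 - 0.25 = 0.75
  sigma = 158.7456 / 0.75 = 211.7 MPa

211.7 MPa


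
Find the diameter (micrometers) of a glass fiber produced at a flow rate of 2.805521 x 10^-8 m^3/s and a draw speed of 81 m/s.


Cross-sectional area from continuity:
  A = Q / v = 2.805521 x 10^-8 / 81 = 3.463606 x 10^-10 m^2
Diameter from circular cross-section:
  d = sqrt(4A / pi) * 10^6 (m -> um)
  d = sqrt(4 * 3.463606 x 10^-10 / pi) * 10^6 = 21.0 um

21.0 um


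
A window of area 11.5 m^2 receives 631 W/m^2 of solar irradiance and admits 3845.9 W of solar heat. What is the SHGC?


Rearrange Q = Area * SHGC * Irradiance:
  SHGC = Q / (Area * Irradiance)
  SHGC = 3845.9 / (11.5 * 631) = 0.53

0.53


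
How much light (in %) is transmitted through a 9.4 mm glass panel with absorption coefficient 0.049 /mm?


Beer-Lambert law: T = exp(-alpha * thickness)
  exponent = -0.049 * 9.4 = -0.4606
  T = exp(-0.4606) = 0.6309
  Percentage = 0.6309 * 100 = 63.09%

63.09%


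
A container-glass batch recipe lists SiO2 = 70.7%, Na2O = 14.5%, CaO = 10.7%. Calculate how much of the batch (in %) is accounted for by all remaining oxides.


Sum the three major oxides:
  SiO2 + Na2O + CaO = 70.7 + 14.5 + 10.7 = 95.9%
Subtract from 100%:
  Others = 100 - 95.9 = 4.1%

4.1%


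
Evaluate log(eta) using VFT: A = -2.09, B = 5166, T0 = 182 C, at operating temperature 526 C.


VFT equation: log(eta) = A + B / (T - T0)
  T - T0 = 526 - 182 = 344
  B / (T - T0) = 5166 / 344 = 15.017
  log(eta) = -2.09 + 15.017 = 12.927

12.927


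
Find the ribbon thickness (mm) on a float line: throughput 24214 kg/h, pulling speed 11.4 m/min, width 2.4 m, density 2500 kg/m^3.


Ribbon cross-section from mass balance:
  Volume rate = throughput / density = 24214 / 2500 = 9.6856 m^3/h
  thickness = volume rate / (speed * 60 * width), i.e.
  thickness = throughput / (60 * speed * width * density) * 1000
  thickness = 24214 / (60 * 11.4 * 2.4 * 2500) * 1000 = 5.9 mm

5.9 mm


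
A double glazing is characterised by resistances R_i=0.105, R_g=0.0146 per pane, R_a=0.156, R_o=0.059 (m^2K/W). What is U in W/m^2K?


Total thermal resistance (series):
  R_total = R_in + R_glass + R_air + R_glass + R_out
  R_total = 0.105 + 0.0146 + 0.156 + 0.0146 + 0.059 = 0.3492 m^2K/W
U-value = 1 / R_total = 1 / 0.3492 = 2.864 W/m^2K

2.864 W/m^2K


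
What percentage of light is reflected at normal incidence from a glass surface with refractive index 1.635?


Fresnel reflectance at normal incidence:
  R = ((n - 1)/(n + 1))^2
  (n - 1)/(n + 1) = (1.635 - 1)/(1.635 + 1) = 0.240987
  R = 0.240987^2 = 0.0580747
  R(%) = 0.0580747 * 100 = 5.807%

5.807%


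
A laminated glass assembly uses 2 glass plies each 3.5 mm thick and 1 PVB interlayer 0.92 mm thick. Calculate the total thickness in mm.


Total thickness = glass contribution + PVB contribution
  Glass: 2 * 3.5 = 7.0 mm
  PVB: 1 * 0.92 = 0.92 mm
  Total = 7.0 + 0.92 = 7.92 mm

7.92 mm


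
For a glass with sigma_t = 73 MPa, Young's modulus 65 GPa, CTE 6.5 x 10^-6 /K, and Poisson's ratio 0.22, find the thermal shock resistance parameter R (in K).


Thermal shock resistance: R = sigma * (1 - nu) / (E * alpha)
  Numerator = 73 * (1 - 0.22) = 56.94
  Denominator = 65 * 1000 * (6.5 x 10^-6) = 0.4225
  R = 56.94 / 0.4225 = 134.8 K

134.8 K


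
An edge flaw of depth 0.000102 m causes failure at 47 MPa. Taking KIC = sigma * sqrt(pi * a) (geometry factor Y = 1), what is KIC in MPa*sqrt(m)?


Fracture toughness: KIC = sigma * sqrt(pi * a)
  pi * a = pi * 0.000102 = 0.000320442
  sqrt(pi * a) = 0.017901
  KIC = 47 * 0.017901 = 0.841 MPa*sqrt(m)

0.841 MPa*sqrt(m)


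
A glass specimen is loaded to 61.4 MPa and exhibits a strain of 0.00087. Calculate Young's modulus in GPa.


Young's modulus: E = stress / strain
  E = 61.4 MPa / 0.00087 = 70574.71 MPa
Convert to GPa: 70574.71 / 1000 = 70.57 GPa

70.57 GPa


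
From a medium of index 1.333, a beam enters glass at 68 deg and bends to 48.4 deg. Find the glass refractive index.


Apply Snell's law: n1 * sin(theta1) = n2 * sin(theta2)
  n2 = n1 * sin(theta1) / sin(theta2)
  sin(68) = 0.927184
  sin(48.4) = 0.747798
  n2 = 1.333 * 0.927184 / 0.747798 = 1.6528

1.6528


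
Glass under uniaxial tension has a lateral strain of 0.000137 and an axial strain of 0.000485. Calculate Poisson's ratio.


Poisson's ratio: nu = lateral strain / axial strain
  nu = 0.000137 / 0.000485 = 0.2825

0.2825


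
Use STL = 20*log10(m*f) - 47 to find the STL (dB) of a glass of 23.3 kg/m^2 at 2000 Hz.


Mass law: STL = 20 * log10(m * f) - 47
  m * f = 23.3 * 2000 = 46600
  log10(46600) = 4.66839
  STL = 20 * 4.66839 - 47 = 93.3678 - 47 = 46.4 dB

46.4 dB


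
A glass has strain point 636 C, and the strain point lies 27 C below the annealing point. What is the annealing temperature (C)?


T_anneal = T_strain + gap:
  T_anneal = 636 + 27 = 663 C

663 C


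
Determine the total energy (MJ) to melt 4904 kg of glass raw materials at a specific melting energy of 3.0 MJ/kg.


Total energy = mass * specific energy
  E = 4904 * 3.0 = 14712 MJ

14712 MJ


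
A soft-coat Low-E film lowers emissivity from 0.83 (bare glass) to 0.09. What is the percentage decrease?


Percentage reduction = (1 - coated/uncoated) * 100
  Ratio = 0.09 / 0.83 = 0.1084
  Reduction = (1 - 0.1084) * 100 = 89.2%

89.2%


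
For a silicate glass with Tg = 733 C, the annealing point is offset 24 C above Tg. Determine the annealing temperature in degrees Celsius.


The annealing temperature is Tg plus the offset:
  T_anneal = 733 + 24 = 757 C

757 C


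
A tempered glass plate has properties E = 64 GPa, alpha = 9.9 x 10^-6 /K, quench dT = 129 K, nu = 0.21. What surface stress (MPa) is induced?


Tempering stress: sigma = E * alpha * dT / (1 - nu)
  E (MPa) = 64 * 1000 = 64000
  Numerator = 64000 * (9.9 x 10^-6) * 129 = 81.7344
  Denominator = 1 - 0.21 = 0.79
  sigma = 81.7344 / 0.79 = 103.5 MPa

103.5 MPa


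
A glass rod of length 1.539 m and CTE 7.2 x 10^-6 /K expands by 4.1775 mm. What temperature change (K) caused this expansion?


Rearrange dL = alpha * L0 * dT for dT:
  dT = dL / (alpha * L0)
  dL (m) = 4.1775 / 1000 = 0.0041775
  dT = 0.0041775 / ((7.2 x 10^-6) * 1.539) = 377.0 K

377.0 K


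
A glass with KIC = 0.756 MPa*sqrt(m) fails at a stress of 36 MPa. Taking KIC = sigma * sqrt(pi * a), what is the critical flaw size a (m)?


Rearrange KIC = sigma * sqrt(pi * a):
  sqrt(pi * a) = KIC / sigma
  sqrt(pi * a) = 0.756 / 36 = 0.021
  a = (KIC / sigma)^2 / pi
  a = 0.021^2 / pi = 0.0001404 m

0.0001404 m


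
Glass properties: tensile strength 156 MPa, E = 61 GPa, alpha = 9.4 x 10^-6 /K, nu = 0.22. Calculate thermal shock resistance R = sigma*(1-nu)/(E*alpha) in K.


Thermal shock resistance: R = sigma * (1 - nu) / (E * alpha)
  Numerator = 156 * (1 - 0.22) = 121.68
  Denominator = 61 * 1000 * (9.4 x 10^-6) = 0.5734
  R = 121.68 / 0.5734 = 212.2 K

212.2 K


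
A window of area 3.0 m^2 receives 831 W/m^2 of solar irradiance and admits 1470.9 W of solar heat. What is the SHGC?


Rearrange Q = Area * SHGC * Irradiance:
  SHGC = Q / (Area * Irradiance)
  SHGC = 1470.9 / (3.0 * 831) = 0.59

0.59
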